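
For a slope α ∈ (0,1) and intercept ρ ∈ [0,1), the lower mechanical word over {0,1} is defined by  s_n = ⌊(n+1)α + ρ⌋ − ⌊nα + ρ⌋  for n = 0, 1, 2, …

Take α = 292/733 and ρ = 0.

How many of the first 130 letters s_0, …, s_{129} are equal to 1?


#1s = Σ_{n=0}^{129} s_n = Σ_{n=0}^{129} (⌊(n+1)α+ρ⌋ − ⌊nα+ρ⌋)
the sum telescopes: every ⌊nα+ρ⌋ with 0 < n < 130 appears once with + and once with −, leaving ⌊130α+ρ⌋ − ⌊0·α+ρ⌋
130α + ρ = (130·292) / 733 = 37960/733
ρ = 0/733
⌊37960/733⌋ = 51,  ⌊0/733⌋ = 0
#1s = 51 − 0 = 51

51


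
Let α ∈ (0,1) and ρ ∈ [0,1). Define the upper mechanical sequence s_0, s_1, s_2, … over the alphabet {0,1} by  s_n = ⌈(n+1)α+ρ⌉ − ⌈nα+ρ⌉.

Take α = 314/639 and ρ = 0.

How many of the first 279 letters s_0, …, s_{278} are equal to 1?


138

#1s = Σ_{n=0}^{278} s_n = Σ_{n=0}^{278} (⌈(n+1)α+ρ⌉ − ⌈nα+ρ⌉)
the sum telescopes: every ⌈nα+ρ⌉ with 0 < n < 279 appears once with + and once with −, leaving ⌈279α+ρ⌉ − ⌈0·α+ρ⌉
279α + ρ = (279·314) / 639 = 87606/639
ρ = 0/639
⌈87606/639⌉ = 138,  ⌈0/639⌉ = 0
#1s = 138 − 0 = 138


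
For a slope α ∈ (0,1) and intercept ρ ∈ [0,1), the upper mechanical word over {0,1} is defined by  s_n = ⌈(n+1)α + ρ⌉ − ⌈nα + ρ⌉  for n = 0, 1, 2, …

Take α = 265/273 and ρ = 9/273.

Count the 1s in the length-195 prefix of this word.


#1s = Σ_{n=0}^{194} s_n = Σ_{n=0}^{194} (⌈(n+1)α+ρ⌉ − ⌈nα+ρ⌉)
the sum telescopes: every ⌈nα+ρ⌉ with 0 < n < 195 appears once with + and once with −, leaving ⌈195α+ρ⌉ − ⌈0·α+ρ⌉
195α + ρ = (195·265 + 9) / 273 = 51684/273
ρ = 9/273
⌈51684/273⌉ = 190,  ⌈9/273⌉ = 1
#1s = 190 − 1 = 189

189


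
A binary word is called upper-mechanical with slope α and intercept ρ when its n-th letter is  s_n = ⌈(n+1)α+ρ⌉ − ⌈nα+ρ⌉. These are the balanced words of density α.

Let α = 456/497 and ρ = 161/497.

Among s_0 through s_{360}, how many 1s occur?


331

#1s = Σ_{n=0}^{360} s_n = Σ_{n=0}^{360} (⌈(n+1)α+ρ⌉ − ⌈nα+ρ⌉)
the sum telescopes: every ⌈nα+ρ⌉ with 0 < n < 361 appears once with + and once with −, leaving ⌈361α+ρ⌉ − ⌈0·α+ρ⌉
361α + ρ = (361·456 + 161) / 497 = 164777/497
ρ = 161/497
⌈164777/497⌉ = 332,  ⌈161/497⌉ = 1
#1s = 332 − 1 = 331


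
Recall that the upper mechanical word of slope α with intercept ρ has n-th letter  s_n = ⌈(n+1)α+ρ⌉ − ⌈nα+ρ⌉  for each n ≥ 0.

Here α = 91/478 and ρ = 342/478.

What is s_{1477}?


(n+1)α + ρ = (1478·91 + 342) / 478 = 134840/478
nα + ρ     = (1477·91 + 342) / 478 = 134749/478
⌈134840/478⌉ = 283,  ⌈134749/478⌉ = 282
s_{1477} = 283 − 282 = 1

1


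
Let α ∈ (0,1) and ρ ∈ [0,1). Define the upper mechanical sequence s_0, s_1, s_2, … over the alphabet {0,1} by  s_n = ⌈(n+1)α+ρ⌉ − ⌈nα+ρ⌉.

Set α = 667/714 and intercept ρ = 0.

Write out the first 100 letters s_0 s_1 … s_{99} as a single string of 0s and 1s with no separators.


n=0: ⌈(1·667)/714⌉ − ⌈(0·667)/714⌉ = ⌈667/714⌉ − ⌈0/714⌉ = 1 − 0 = 1
n=1: ⌈(2·667)/714⌉ − ⌈(1·667)/714⌉ = ⌈1334/714⌉ − ⌈667/714⌉ = 2 − 1 = 1
n=2: ⌈(3·667)/714⌉ − ⌈(2·667)/714⌉ = ⌈2001/714⌉ − ⌈1334/714⌉ = 3 − 2 = 1
n=3: ⌈(4·667)/714⌉ − ⌈(3·667)/714⌉ = ⌈2668/714⌉ − ⌈2001/714⌉ = 4 − 3 = 1
n=4: ⌈(5·667)/714⌉ − ⌈(4·667)/714⌉ = ⌈3335/714⌉ − ⌈2668/714⌉ = 5 − 4 = 1
n=5: ⌈(6·667)/714⌉ − ⌈(5·667)/714⌉ = ⌈4002/714⌉ − ⌈3335/714⌉ = 6 − 5 = 1
n=6: ⌈(7·667)/714⌉ − ⌈(6·667)/714⌉ = ⌈4669/714⌉ − ⌈4002/714⌉ = 7 − 6 = 1
n=7: ⌈(8·667)/714⌉ − ⌈(7·667)/714⌉ = ⌈5336/714⌉ − ⌈4669/714⌉ = 8 − 7 = 1
n=8: ⌈(9·667)/714⌉ − ⌈(8·667)/714⌉ = ⌈6003/714⌉ − ⌈5336/714⌉ = 9 − 8 = 1
n=9: ⌈(10·667)/714⌉ − ⌈(9·667)/714⌉ = ⌈6670/714⌉ − ⌈6003/714⌉ = 10 − 9 = 1
n=10: ⌈(11·667)/714⌉ − ⌈(10·667)/714⌉ = ⌈7337/714⌉ − ⌈6670/714⌉ = 11 − 10 = 1
n=11: ⌈(12·667)/714⌉ − ⌈(11·667)/714⌉ = ⌈8004/714⌉ − ⌈7337/714⌉ = 12 − 11 = 1
n=12: ⌈(13·667)/714⌉ − ⌈(12·667)/714⌉ = ⌈8671/714⌉ − ⌈8004/714⌉ = 13 − 12 = 1
n=13: ⌈(14·667)/714⌉ − ⌈(13·667)/714⌉ = ⌈9338/714⌉ − ⌈8671/714⌉ = 14 − 13 = 1
n=14: ⌈(15·667)/714⌉ − ⌈(14·667)/714⌉ = ⌈10005/714⌉ − ⌈9338/714⌉ = 15 − 14 = 1
n=15: ⌈(16·667)/714⌉ − ⌈(15·667)/714⌉ = ⌈10672/714⌉ − ⌈10005/714⌉ = 15 − 15 = 0
n=16: ⌈(17·667)/714⌉ − ⌈(16·667)/714⌉ = ⌈11339/714⌉ − ⌈10672/714⌉ = 16 − 15 = 1
n=17: ⌈(18·667)/714⌉ − ⌈(17·667)/714⌉ = ⌈12006/714⌉ − ⌈11339/714⌉ = 17 − 16 = 1
n=18: ⌈(19·667)/714⌉ − ⌈(18·667)/714⌉ = ⌈12673/714⌉ − ⌈12006/714⌉ = 18 − 17 = 1
n=19: ⌈(20·667)/714⌉ − ⌈(19·667)/714⌉ = ⌈13340/714⌉ − ⌈12673/714⌉ = 19 − 18 = 1
n=20: ⌈(21·667)/714⌉ − ⌈(20·667)/714⌉ = ⌈14007/714⌉ − ⌈13340/714⌉ = 20 − 19 = 1
n=21: ⌈(22·667)/714⌉ − ⌈(21·667)/714⌉ = ⌈14674/714⌉ − ⌈14007/714⌉ = 21 − 20 = 1
n=22: ⌈(23·667)/714⌉ − ⌈(22·667)/714⌉ = ⌈15341/714⌉ − ⌈14674/714⌉ = 22 − 21 = 1
n=23: ⌈(24·667)/714⌉ − ⌈(23·667)/714⌉ = ⌈16008/714⌉ − ⌈15341/714⌉ = 23 − 22 = 1
n=24: ⌈(25·667)/714⌉ − ⌈(24·667)/714⌉ = ⌈16675/714⌉ − ⌈16008/714⌉ = 24 − 23 = 1
n=25: ⌈(26·667)/714⌉ − ⌈(25·667)/714⌉ = ⌈17342/714⌉ − ⌈16675/714⌉ = 25 − 24 = 1
n=26: ⌈(27·667)/714⌉ − ⌈(26·667)/714⌉ = ⌈18009/714⌉ − ⌈17342/714⌉ = 26 − 25 = 1
n=27: ⌈(28·667)/714⌉ − ⌈(27·667)/714⌉ = ⌈18676/714⌉ − ⌈18009/714⌉ = 27 − 26 = 1
n=28: ⌈(29·667)/714⌉ − ⌈(28·667)/714⌉ = ⌈19343/714⌉ − ⌈18676/714⌉ = 28 − 27 = 1
n=29: ⌈(30·667)/714⌉ − ⌈(29·667)/714⌉ = ⌈20010/714⌉ − ⌈19343/714⌉ = 29 − 28 = 1
n=30: ⌈(31·667)/714⌉ − ⌈(30·667)/714⌉ = ⌈20677/714⌉ − ⌈20010/714⌉ = 29 − 29 = 0
n=31: ⌈(32·667)/714⌉ − ⌈(31·667)/714⌉ = ⌈21344/714⌉ − ⌈20677/714⌉ = 30 − 29 = 1
n=32: ⌈(33·667)/714⌉ − ⌈(32·667)/714⌉ = ⌈22011/714⌉ − ⌈21344/714⌉ = 31 − 30 = 1
n=33: ⌈(34·667)/714⌉ − ⌈(33·667)/714⌉ = ⌈22678/714⌉ − ⌈22011/714⌉ = 32 − 31 = 1
n=34: ⌈(35·667)/714⌉ − ⌈(34·667)/714⌉ = ⌈23345/714⌉ − ⌈22678/714⌉ = 33 − 32 = 1
n=35: ⌈(36·667)/714⌉ − ⌈(35·667)/714⌉ = ⌈24012/714⌉ − ⌈23345/714⌉ = 34 − 33 = 1
n=36: ⌈(37·667)/714⌉ − ⌈(36·667)/714⌉ = ⌈24679/714⌉ − ⌈24012/714⌉ = 35 − 34 = 1
n=37: ⌈(38·667)/714⌉ − ⌈(37·667)/714⌉ = ⌈25346/714⌉ − ⌈24679/714⌉ = 36 − 35 = 1
n=38: ⌈(39·667)/714⌉ − ⌈(38·667)/714⌉ = ⌈26013/714⌉ − ⌈25346/714⌉ = 37 − 36 = 1
n=39: ⌈(40·667)/714⌉ − ⌈(39·667)/714⌉ = ⌈26680/714⌉ − ⌈26013/714⌉ = 38 − 37 = 1
n=40: ⌈(41·667)/714⌉ − ⌈(40·667)/714⌉ = ⌈27347/714⌉ − ⌈26680/714⌉ = 39 − 38 = 1
n=41: ⌈(42·667)/714⌉ − ⌈(41·667)/714⌉ = ⌈28014/714⌉ − ⌈27347/714⌉ = 40 − 39 = 1
n=42: ⌈(43·667)/714⌉ − ⌈(42·667)/714⌉ = ⌈28681/714⌉ − ⌈28014/714⌉ = 41 − 40 = 1
n=43: ⌈(44·667)/714⌉ − ⌈(43·667)/714⌉ = ⌈29348/714⌉ − ⌈28681/714⌉ = 42 − 41 = 1
n=44: ⌈(45·667)/714⌉ − ⌈(44·667)/714⌉ = ⌈30015/714⌉ − ⌈29348/714⌉ = 43 − 42 = 1
n=45: ⌈(46·667)/714⌉ − ⌈(45·667)/714⌉ = ⌈30682/714⌉ − ⌈30015/714⌉ = 43 − 43 = 0
n=46: ⌈(47·667)/714⌉ − ⌈(46·667)/714⌉ = ⌈31349/714⌉ − ⌈30682/714⌉ = 44 − 43 = 1
n=47: ⌈(48·667)/714⌉ − ⌈(47·667)/714⌉ = ⌈32016/714⌉ − ⌈31349/714⌉ = 45 − 44 = 1
n=48: ⌈(49·667)/714⌉ − ⌈(48·667)/714⌉ = ⌈32683/714⌉ − ⌈32016/714⌉ = 46 − 45 = 1
n=49: ⌈(50·667)/714⌉ − ⌈(49·667)/714⌉ = ⌈33350/714⌉ − ⌈32683/714⌉ = 47 − 46 = 1
n=50: ⌈(51·667)/714⌉ − ⌈(50·667)/714⌉ = ⌈34017/714⌉ − ⌈33350/714⌉ = 48 − 47 = 1
n=51: ⌈(52·667)/714⌉ − ⌈(51·667)/714⌉ = ⌈34684/714⌉ − ⌈34017/714⌉ = 49 − 48 = 1
n=52: ⌈(53·667)/714⌉ − ⌈(52·667)/714⌉ = ⌈35351/714⌉ − ⌈34684/714⌉ = 50 − 49 = 1
n=53: ⌈(54·667)/714⌉ − ⌈(53·667)/714⌉ = ⌈36018/714⌉ − ⌈35351/714⌉ = 51 − 50 = 1
n=54: ⌈(55·667)/714⌉ − ⌈(54·667)/714⌉ = ⌈36685/714⌉ − ⌈36018/714⌉ = 52 − 51 = 1
n=55: ⌈(56·667)/714⌉ − ⌈(55·667)/714⌉ = ⌈37352/714⌉ − ⌈36685/714⌉ = 53 − 52 = 1
n=56: ⌈(57·667)/714⌉ − ⌈(56·667)/714⌉ = ⌈38019/714⌉ − ⌈37352/714⌉ = 54 − 53 = 1
n=57: ⌈(58·667)/714⌉ − ⌈(57·667)/714⌉ = ⌈38686/714⌉ − ⌈38019/714⌉ = 55 − 54 = 1
n=58: ⌈(59·667)/714⌉ − ⌈(58·667)/714⌉ = ⌈39353/714⌉ − ⌈38686/714⌉ = 56 − 55 = 1
n=59: ⌈(60·667)/714⌉ − ⌈(59·667)/714⌉ = ⌈40020/714⌉ − ⌈39353/714⌉ = 57 − 56 = 1
n=60: ⌈(61·667)/714⌉ − ⌈(60·667)/714⌉ = ⌈40687/714⌉ − ⌈40020/714⌉ = 57 − 57 = 0
n=61: ⌈(62·667)/714⌉ − ⌈(61·667)/714⌉ = ⌈41354/714⌉ − ⌈40687/714⌉ = 58 − 57 = 1
n=62: ⌈(63·667)/714⌉ − ⌈(62·667)/714⌉ = ⌈42021/714⌉ − ⌈41354/714⌉ = 59 − 58 = 1
n=63: ⌈(64·667)/714⌉ − ⌈(63·667)/714⌉ = ⌈42688/714⌉ − ⌈42021/714⌉ = 60 − 59 = 1
n=64: ⌈(65·667)/714⌉ − ⌈(64·667)/714⌉ = ⌈43355/714⌉ − ⌈42688/714⌉ = 61 − 60 = 1
n=65: ⌈(66·667)/714⌉ − ⌈(65·667)/714⌉ = ⌈44022/714⌉ − ⌈43355/714⌉ = 62 − 61 = 1
n=66: ⌈(67·667)/714⌉ − ⌈(66·667)/714⌉ = ⌈44689/714⌉ − ⌈44022/714⌉ = 63 − 62 = 1
n=67: ⌈(68·667)/714⌉ − ⌈(67·667)/714⌉ = ⌈45356/714⌉ − ⌈44689/714⌉ = 64 − 63 = 1
n=68: ⌈(69·667)/714⌉ − ⌈(68·667)/714⌉ = ⌈46023/714⌉ − ⌈45356/714⌉ = 65 − 64 = 1
n=69: ⌈(70·667)/714⌉ − ⌈(69·667)/714⌉ = ⌈46690/714⌉ − ⌈46023/714⌉ = 66 − 65 = 1
n=70: ⌈(71·667)/714⌉ − ⌈(70·667)/714⌉ = ⌈47357/714⌉ − ⌈46690/714⌉ = 67 − 66 = 1
n=71: ⌈(72·667)/714⌉ − ⌈(71·667)/714⌉ = ⌈48024/714⌉ − ⌈47357/714⌉ = 68 − 67 = 1
n=72: ⌈(73·667)/714⌉ − ⌈(72·667)/714⌉ = ⌈48691/714⌉ − ⌈48024/714⌉ = 69 − 68 = 1
n=73: ⌈(74·667)/714⌉ − ⌈(73·667)/714⌉ = ⌈49358/714⌉ − ⌈48691/714⌉ = 70 − 69 = 1
n=74: ⌈(75·667)/714⌉ − ⌈(74·667)/714⌉ = ⌈50025/714⌉ − ⌈49358/714⌉ = 71 − 70 = 1
n=75: ⌈(76·667)/714⌉ − ⌈(75·667)/714⌉ = ⌈50692/714⌉ − ⌈50025/714⌉ = 71 − 71 = 0
n=76: ⌈(77·667)/714⌉ − ⌈(76·667)/714⌉ = ⌈51359/714⌉ − ⌈50692/714⌉ = 72 − 71 = 1
n=77: ⌈(78·667)/714⌉ − ⌈(77·667)/714⌉ = ⌈52026/714⌉ − ⌈51359/714⌉ = 73 − 72 = 1
n=78: ⌈(79·667)/714⌉ − ⌈(78·667)/714⌉ = ⌈52693/714⌉ − ⌈52026/714⌉ = 74 − 73 = 1
n=79: ⌈(80·667)/714⌉ − ⌈(79·667)/714⌉ = ⌈53360/714⌉ − ⌈52693/714⌉ = 75 − 74 = 1
n=80: ⌈(81·667)/714⌉ − ⌈(80·667)/714⌉ = ⌈54027/714⌉ − ⌈53360/714⌉ = 76 − 75 = 1
n=81: ⌈(82·667)/714⌉ − ⌈(81·667)/714⌉ = ⌈54694/714⌉ − ⌈54027/714⌉ = 77 − 76 = 1
n=82: ⌈(83·667)/714⌉ − ⌈(82·667)/714⌉ = ⌈55361/714⌉ − ⌈54694/714⌉ = 78 − 77 = 1
n=83: ⌈(84·667)/714⌉ − ⌈(83·667)/714⌉ = ⌈56028/714⌉ − ⌈55361/714⌉ = 79 − 78 = 1
n=84: ⌈(85·667)/714⌉ − ⌈(84·667)/714⌉ = ⌈56695/714⌉ − ⌈56028/714⌉ = 80 − 79 = 1
n=85: ⌈(86·667)/714⌉ − ⌈(85·667)/714⌉ = ⌈57362/714⌉ − ⌈56695/714⌉ = 81 − 80 = 1
n=86: ⌈(87·667)/714⌉ − ⌈(86·667)/714⌉ = ⌈58029/714⌉ − ⌈57362/714⌉ = 82 − 81 = 1
n=87: ⌈(88·667)/714⌉ − ⌈(87·667)/714⌉ = ⌈58696/714⌉ − ⌈58029/714⌉ = 83 − 82 = 1
n=88: ⌈(89·667)/714⌉ − ⌈(88·667)/714⌉ = ⌈59363/714⌉ − ⌈58696/714⌉ = 84 − 83 = 1
n=89: ⌈(90·667)/714⌉ − ⌈(89·667)/714⌉ = ⌈60030/714⌉ − ⌈59363/714⌉ = 85 − 84 = 1
n=90: ⌈(91·667)/714⌉ − ⌈(90·667)/714⌉ = ⌈60697/714⌉ − ⌈60030/714⌉ = 86 − 85 = 1
n=91: ⌈(92·667)/714⌉ − ⌈(91·667)/714⌉ = ⌈61364/714⌉ − ⌈60697/714⌉ = 86 − 86 = 0
n=92: ⌈(93·667)/714⌉ − ⌈(92·667)/714⌉ = ⌈62031/714⌉ − ⌈61364/714⌉ = 87 − 86 = 1
n=93: ⌈(94·667)/714⌉ − ⌈(93·667)/714⌉ = ⌈62698/714⌉ − ⌈62031/714⌉ = 88 − 87 = 1
n=94: ⌈(95·667)/714⌉ − ⌈(94·667)/714⌉ = ⌈63365/714⌉ − ⌈62698/714⌉ = 89 − 88 = 1
n=95: ⌈(96·667)/714⌉ − ⌈(95·667)/714⌉ = ⌈64032/714⌉ − ⌈63365/714⌉ = 90 − 89 = 1
n=96: ⌈(97·667)/714⌉ − ⌈(96·667)/714⌉ = ⌈64699/714⌉ − ⌈64032/714⌉ = 91 − 90 = 1
n=97: ⌈(98·667)/714⌉ − ⌈(97·667)/714⌉ = ⌈65366/714⌉ − ⌈64699/714⌉ = 92 − 91 = 1
n=98: ⌈(99·667)/714⌉ − ⌈(98·667)/714⌉ = ⌈66033/714⌉ − ⌈65366/714⌉ = 93 − 92 = 1
n=99: ⌈(100·667)/714⌉ − ⌈(99·667)/714⌉ = ⌈66700/714⌉ − ⌈66033/714⌉ = 94 − 93 = 1

1111111111111110111111111111110111111111111110111111111111110111111111111110111111111111111011111111


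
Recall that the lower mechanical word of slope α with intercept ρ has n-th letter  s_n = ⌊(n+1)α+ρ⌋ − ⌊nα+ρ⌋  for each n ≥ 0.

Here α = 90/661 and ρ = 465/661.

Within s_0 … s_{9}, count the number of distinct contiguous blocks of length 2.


t_n = ⌊(n·90+465)/661⌋ for n = 0 … 10:
  n=0…9: ⌊465/661⌋=0 ⌊555/661⌋=0 ⌊645/661⌋=0 ⌊735/661⌋=1 ⌊825/661⌋=1 ⌊915/661⌋=1 ⌊1005/661⌋=1 ⌊1095/661⌋=1 ⌊1185/661⌋=1 ⌊1275/661⌋=1
  n=10: ⌊1365/661⌋=2
s_n = t_(n+1) − t_n for n = 0 … 9 gives
prefix = 0010000001
slide a length-2 window over [0..1] … [8..9] (9 windows); first occurrence of each distinct factor:
  [  0..  1] 00
  [  1..  2] 01
  [  2..  3] 10
  (the other 6 windows repeat one of these)
distinct factors: {00, 01, 10}
count = 3  (Sturmian bound for length 2 is 3)

3


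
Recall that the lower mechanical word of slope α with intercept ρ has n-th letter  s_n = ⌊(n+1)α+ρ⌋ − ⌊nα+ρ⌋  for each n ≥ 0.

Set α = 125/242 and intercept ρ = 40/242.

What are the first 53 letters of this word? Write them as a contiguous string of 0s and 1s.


01010101010101010101101010101010101010101010101010110

n=0: ⌊(1·125+40)/242⌋ − ⌊(0·125+40)/242⌋ = ⌊165/242⌋ − ⌊40/242⌋ = 0 − 0 = 0
n=1: ⌊(2·125+40)/242⌋ − ⌊(1·125+40)/242⌋ = ⌊290/242⌋ − ⌊165/242⌋ = 1 − 0 = 1
n=2: ⌊(3·125+40)/242⌋ − ⌊(2·125+40)/242⌋ = ⌊415/242⌋ − ⌊290/242⌋ = 1 − 1 = 0
n=3: ⌊(4·125+40)/242⌋ − ⌊(3·125+40)/242⌋ = ⌊540/242⌋ − ⌊415/242⌋ = 2 − 1 = 1
n=4: ⌊(5·125+40)/242⌋ − ⌊(4·125+40)/242⌋ = ⌊665/242⌋ − ⌊540/242⌋ = 2 − 2 = 0
n=5: ⌊(6·125+40)/242⌋ − ⌊(5·125+40)/242⌋ = ⌊790/242⌋ − ⌊665/242⌋ = 3 − 2 = 1
n=6: ⌊(7·125+40)/242⌋ − ⌊(6·125+40)/242⌋ = ⌊915/242⌋ − ⌊790/242⌋ = 3 − 3 = 0
n=7: ⌊(8·125+40)/242⌋ − ⌊(7·125+40)/242⌋ = ⌊1040/242⌋ − ⌊915/242⌋ = 4 − 3 = 1
n=8: ⌊(9·125+40)/242⌋ − ⌊(8·125+40)/242⌋ = ⌊1165/242⌋ − ⌊1040/242⌋ = 4 − 4 = 0
n=9: ⌊(10·125+40)/242⌋ − ⌊(9·125+40)/242⌋ = ⌊1290/242⌋ − ⌊1165/242⌋ = 5 − 4 = 1
n=10: ⌊(11·125+40)/242⌋ − ⌊(10·125+40)/242⌋ = ⌊1415/242⌋ − ⌊1290/242⌋ = 5 − 5 = 0
n=11: ⌊(12·125+40)/242⌋ − ⌊(11·125+40)/242⌋ = ⌊1540/242⌋ − ⌊1415/242⌋ = 6 − 5 = 1
n=12: ⌊(13·125+40)/242⌋ − ⌊(12·125+40)/242⌋ = ⌊1665/242⌋ − ⌊1540/242⌋ = 6 − 6 = 0
n=13: ⌊(14·125+40)/242⌋ − ⌊(13·125+40)/242⌋ = ⌊1790/242⌋ − ⌊1665/242⌋ = 7 − 6 = 1
n=14: ⌊(15·125+40)/242⌋ − ⌊(14·125+40)/242⌋ = ⌊1915/242⌋ − ⌊1790/242⌋ = 7 − 7 = 0
n=15: ⌊(16·125+40)/242⌋ − ⌊(15·125+40)/242⌋ = ⌊2040/242⌋ − ⌊1915/242⌋ = 8 − 7 = 1
n=16: ⌊(17·125+40)/242⌋ − ⌊(16·125+40)/242⌋ = ⌊2165/242⌋ − ⌊2040/242⌋ = 8 − 8 = 0
n=17: ⌊(18·125+40)/242⌋ − ⌊(17·125+40)/242⌋ = ⌊2290/242⌋ − ⌊2165/242⌋ = 9 − 8 = 1
n=18: ⌊(19·125+40)/242⌋ − ⌊(18·125+40)/242⌋ = ⌊2415/242⌋ − ⌊2290/242⌋ = 9 − 9 = 0
n=19: ⌊(20·125+40)/242⌋ − ⌊(19·125+40)/242⌋ = ⌊2540/242⌋ − ⌊2415/242⌋ = 10 − 9 = 1
n=20: ⌊(21·125+40)/242⌋ − ⌊(20·125+40)/242⌋ = ⌊2665/242⌋ − ⌊2540/242⌋ = 11 − 10 = 1
n=21: ⌊(22·125+40)/242⌋ − ⌊(21·125+40)/242⌋ = ⌊2790/242⌋ − ⌊2665/242⌋ = 11 − 11 = 0
n=22: ⌊(23·125+40)/242⌋ − ⌊(22·125+40)/242⌋ = ⌊2915/242⌋ − ⌊2790/242⌋ = 12 − 11 = 1
n=23: ⌊(24·125+40)/242⌋ − ⌊(23·125+40)/242⌋ = ⌊3040/242⌋ − ⌊2915/242⌋ = 12 − 12 = 0
n=24: ⌊(25·125+40)/242⌋ − ⌊(24·125+40)/242⌋ = ⌊3165/242⌋ − ⌊3040/242⌋ = 13 − 12 = 1
n=25: ⌊(26·125+40)/242⌋ − ⌊(25·125+40)/242⌋ = ⌊3290/242⌋ − ⌊3165/242⌋ = 13 − 13 = 0
n=26: ⌊(27·125+40)/242⌋ − ⌊(26·125+40)/242⌋ = ⌊3415/242⌋ − ⌊3290/242⌋ = 14 − 13 = 1
n=27: ⌊(28·125+40)/242⌋ − ⌊(27·125+40)/242⌋ = ⌊3540/242⌋ − ⌊3415/242⌋ = 14 − 14 = 0
n=28: ⌊(29·125+40)/242⌋ − ⌊(28·125+40)/242⌋ = ⌊3665/242⌋ − ⌊3540/242⌋ = 15 − 14 = 1
n=29: ⌊(30·125+40)/242⌋ − ⌊(29·125+40)/242⌋ = ⌊3790/242⌋ − ⌊3665/242⌋ = 15 − 15 = 0
n=30: ⌊(31·125+40)/242⌋ − ⌊(30·125+40)/242⌋ = ⌊3915/242⌋ − ⌊3790/242⌋ = 16 − 15 = 1
n=31: ⌊(32·125+40)/242⌋ − ⌊(31·125+40)/242⌋ = ⌊4040/242⌋ − ⌊3915/242⌋ = 16 − 16 = 0
n=32: ⌊(33·125+40)/242⌋ − ⌊(32·125+40)/242⌋ = ⌊4165/242⌋ − ⌊4040/242⌋ = 17 − 16 = 1
n=33: ⌊(34·125+40)/242⌋ − ⌊(33·125+40)/242⌋ = ⌊4290/242⌋ − ⌊4165/242⌋ = 17 − 17 = 0
n=34: ⌊(35·125+40)/242⌋ − ⌊(34·125+40)/242⌋ = ⌊4415/242⌋ − ⌊4290/242⌋ = 18 − 17 = 1
n=35: ⌊(36·125+40)/242⌋ − ⌊(35·125+40)/242⌋ = ⌊4540/242⌋ − ⌊4415/242⌋ = 18 − 18 = 0
n=36: ⌊(37·125+40)/242⌋ − ⌊(36·125+40)/242⌋ = ⌊4665/242⌋ − ⌊4540/242⌋ = 19 − 18 = 1
n=37: ⌊(38·125+40)/242⌋ − ⌊(37·125+40)/242⌋ = ⌊4790/242⌋ − ⌊4665/242⌋ = 19 − 19 = 0
n=38: ⌊(39·125+40)/242⌋ − ⌊(38·125+40)/242⌋ = ⌊4915/242⌋ − ⌊4790/242⌋ = 20 − 19 = 1
n=39: ⌊(40·125+40)/242⌋ − ⌊(39·125+40)/242⌋ = ⌊5040/242⌋ − ⌊4915/242⌋ = 20 − 20 = 0
n=40: ⌊(41·125+40)/242⌋ − ⌊(40·125+40)/242⌋ = ⌊5165/242⌋ − ⌊5040/242⌋ = 21 − 20 = 1
n=41: ⌊(42·125+40)/242⌋ − ⌊(41·125+40)/242⌋ = ⌊5290/242⌋ − ⌊5165/242⌋ = 21 − 21 = 0
n=42: ⌊(43·125+40)/242⌋ − ⌊(42·125+40)/242⌋ = ⌊5415/242⌋ − ⌊5290/242⌋ = 22 − 21 = 1
n=43: ⌊(44·125+40)/242⌋ − ⌊(43·125+40)/242⌋ = ⌊5540/242⌋ − ⌊5415/242⌋ = 22 − 22 = 0
n=44: ⌊(45·125+40)/242⌋ − ⌊(44·125+40)/242⌋ = ⌊5665/242⌋ − ⌊5540/242⌋ = 23 − 22 = 1
n=45: ⌊(46·125+40)/242⌋ − ⌊(45·125+40)/242⌋ = ⌊5790/242⌋ − ⌊5665/242⌋ = 23 − 23 = 0
n=46: ⌊(47·125+40)/242⌋ − ⌊(46·125+40)/242⌋ = ⌊5915/242⌋ − ⌊5790/242⌋ = 24 − 23 = 1
n=47: ⌊(48·125+40)/242⌋ − ⌊(47·125+40)/242⌋ = ⌊6040/242⌋ − ⌊5915/242⌋ = 24 − 24 = 0
n=48: ⌊(49·125+40)/242⌋ − ⌊(48·125+40)/242⌋ = ⌊6165/242⌋ − ⌊6040/242⌋ = 25 − 24 = 1
n=49: ⌊(50·125+40)/242⌋ − ⌊(49·125+40)/242⌋ = ⌊6290/242⌋ − ⌊6165/242⌋ = 25 − 25 = 0
n=50: ⌊(51·125+40)/242⌋ − ⌊(50·125+40)/242⌋ = ⌊6415/242⌋ − ⌊6290/242⌋ = 26 − 25 = 1
n=51: ⌊(52·125+40)/242⌋ − ⌊(51·125+40)/242⌋ = ⌊6540/242⌋ − ⌊6415/242⌋ = 27 − 26 = 1
n=52: ⌊(53·125+40)/242⌋ − ⌊(52·125+40)/242⌋ = ⌊6665/242⌋ − ⌊6540/242⌋ = 27 − 27 = 0


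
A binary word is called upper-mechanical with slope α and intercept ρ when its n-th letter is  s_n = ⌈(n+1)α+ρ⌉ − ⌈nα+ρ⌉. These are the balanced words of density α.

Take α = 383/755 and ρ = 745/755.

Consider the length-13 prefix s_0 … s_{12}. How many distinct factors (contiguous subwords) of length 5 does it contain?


t_n = ⌈(n·383+745)/755⌉ for n = 0 … 13:
  n=0…9: ⌈745/755⌉=1 ⌈1128/755⌉=2 ⌈1511/755⌉=3 ⌈1894/755⌉=3 ⌈2277/755⌉=4 ⌈2660/755⌉=4 ⌈3043/755⌉=5 ⌈3426/755⌉=5 ⌈3809/755⌉=6 ⌈4192/755⌉=6
  n=10…13: ⌈4575/755⌉=7 ⌈4958/755⌉=7 ⌈5341/755⌉=8 ⌈5724/755⌉=8
s_n = t_(n+1) − t_n for n = 0 … 12 gives
prefix = 1101010101010
slide a length-5 window over [0..4] … [8..12] (9 windows); first occurrence of each distinct factor:
  [  0..  4] 11010
  [  1..  5] 10101
  [  2..  6] 01010
  (the other 6 windows repeat one of these)
distinct factors: {01010, 10101, 11010}
count = 3  (Sturmian bound for length 5 is 6)

3


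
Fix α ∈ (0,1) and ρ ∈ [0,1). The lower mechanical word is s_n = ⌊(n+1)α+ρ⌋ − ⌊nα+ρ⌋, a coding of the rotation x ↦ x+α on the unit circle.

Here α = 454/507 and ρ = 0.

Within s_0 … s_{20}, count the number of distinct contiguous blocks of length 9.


10

t_n = ⌊(n·454)/507⌋ for n = 0 … 21:
  n=0…9: ⌊0/507⌋=0 ⌊454/507⌋=0 ⌊908/507⌋=1 ⌊1362/507⌋=2 ⌊1816/507⌋=3 ⌊2270/507⌋=4 ⌊2724/507⌋=5 ⌊3178/507⌋=6 ⌊3632/507⌋=7 ⌊4086/507⌋=8
  n=10…19: ⌊4540/507⌋=8 ⌊4994/507⌋=9 ⌊5448/507⌋=10 ⌊5902/507⌋=11 ⌊6356/507⌋=12 ⌊6810/507⌋=13 ⌊7264/507⌋=14 ⌊7718/507⌋=15 ⌊8172/507⌋=16 ⌊8626/507⌋=17
  n=20…21: ⌊9080/507⌋=17 ⌊9534/507⌋=18
s_n = t_(n+1) − t_n for n = 0 … 20 gives
prefix = 011111111011111111101
slide a length-9 window over [0..8] … [12..20] (13 windows); first occurrence of each distinct factor:
  [  0..  8] 011111111
  [  1..  9] 111111110
  [  2.. 10] 111111101
  [  3.. 11] 111111011
  [  4.. 12] 111110111
  [  5.. 13] 111101111
  [  6.. 14] 111011111
  [  7.. 15] 110111111
  [  8.. 16] 101111111
  [ 10.. 18] 111111111
  (the other 3 windows repeat one of these)
distinct factors: {011111111, 101111111, 110111111, 111011111, 111101111, 111110111, 111111011, 111111101, 111111110, 111111111}
count = 10  (Sturmian bound for length 9 is 10)


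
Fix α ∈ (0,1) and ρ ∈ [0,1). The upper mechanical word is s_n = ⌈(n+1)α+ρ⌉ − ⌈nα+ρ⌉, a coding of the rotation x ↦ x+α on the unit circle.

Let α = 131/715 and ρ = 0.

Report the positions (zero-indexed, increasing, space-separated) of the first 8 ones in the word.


0 5 10 16 21 27 32 38

n=0: ⌈131/715⌉−⌈0/715⌉ = 1−0 = 1  ← one
n=1: ⌈262/715⌉−⌈131/715⌉ = 1−1 = 0
n=2: ⌈393/715⌉−⌈262/715⌉ = 1−1 = 0
n=3: ⌈524/715⌉−⌈393/715⌉ = 1−1 = 0
n=4: ⌈655/715⌉−⌈524/715⌉ = 1−1 = 0
n=5: ⌈786/715⌉−⌈655/715⌉ = 2−1 = 1  ← one
n=6: ⌈917/715⌉−⌈786/715⌉ = 2−2 = 0
n=7: ⌈1048/715⌉−⌈917/715⌉ = 2−2 = 0
n=8: ⌈1179/715⌉−⌈1048/715⌉ = 2−2 = 0
n=9: ⌈1310/715⌉−⌈1179/715⌉ = 2−2 = 0
n=10: ⌈1441/715⌉−⌈1310/715⌉ = 3−2 = 1  ← one
n=11: ⌈1572/715⌉−⌈1441/715⌉ = 3−3 = 0
n=12: ⌈1703/715⌉−⌈1572/715⌉ = 3−3 = 0
n=13: ⌈1834/715⌉−⌈1703/715⌉ = 3−3 = 0
n=14: ⌈1965/715⌉−⌈1834/715⌉ = 3−3 = 0
n=15: ⌈2096/715⌉−⌈1965/715⌉ = 3−3 = 0
n=16: ⌈2227/715⌉−⌈2096/715⌉ = 4−3 = 1  ← one
n=17: ⌈2358/715⌉−⌈2227/715⌉ = 4−4 = 0
n=18: ⌈2489/715⌉−⌈2358/715⌉ = 4−4 = 0
n=19: ⌈2620/715⌉−⌈2489/715⌉ = 4−4 = 0
n=20: ⌈2751/715⌉−⌈2620/715⌉ = 4−4 = 0
n=21: ⌈2882/715⌉−⌈2751/715⌉ = 5−4 = 1  ← one
n=22: ⌈3013/715⌉−⌈2882/715⌉ = 5−5 = 0
n=23: ⌈3144/715⌉−⌈3013/715⌉ = 5−5 = 0
n=24: ⌈3275/715⌉−⌈3144/715⌉ = 5−5 = 0
n=25: ⌈3406/715⌉−⌈3275/715⌉ = 5−5 = 0
n=26: ⌈3537/715⌉−⌈3406/715⌉ = 5−5 = 0
n=27: ⌈3668/715⌉−⌈3537/715⌉ = 6−5 = 1  ← one
n=28: ⌈3799/715⌉−⌈3668/715⌉ = 6−6 = 0
n=29: ⌈3930/715⌉−⌈3799/715⌉ = 6−6 = 0
n=30: ⌈4061/715⌉−⌈3930/715⌉ = 6−6 = 0
n=31: ⌈4192/715⌉−⌈4061/715⌉ = 6−6 = 0
n=32: ⌈4323/715⌉−⌈4192/715⌉ = 7−6 = 1  ← one
n=33: ⌈4454/715⌉−⌈4323/715⌉ = 7−7 = 0
n=34: ⌈4585/715⌉−⌈4454/715⌉ = 7−7 = 0
n=35: ⌈4716/715⌉−⌈4585/715⌉ = 7−7 = 0
n=36: ⌈4847/715⌉−⌈4716/715⌉ = 7−7 = 0
n=37: ⌈4978/715⌉−⌈4847/715⌉ = 7−7 = 0
n=38: ⌈5109/715⌉−⌈4978/715⌉ = 8−7 = 1  ← one
positions of the first 8 ones: 0 5 10 16 21 27 32 38


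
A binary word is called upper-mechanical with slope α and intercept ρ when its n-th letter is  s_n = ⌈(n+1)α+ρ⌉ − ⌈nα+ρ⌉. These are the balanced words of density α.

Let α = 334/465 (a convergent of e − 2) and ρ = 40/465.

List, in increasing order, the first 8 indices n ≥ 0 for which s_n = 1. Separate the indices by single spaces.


n=0: ⌈374/465⌉−⌈40/465⌉ = 1−1 = 0
n=1: ⌈708/465⌉−⌈374/465⌉ = 2−1 = 1  ← one
n=2: ⌈1042/465⌉−⌈708/465⌉ = 3−2 = 1  ← one
n=3: ⌈1376/465⌉−⌈1042/465⌉ = 3−3 = 0
n=4: ⌈1710/465⌉−⌈1376/465⌉ = 4−3 = 1  ← one
n=5: ⌈2044/465⌉−⌈1710/465⌉ = 5−4 = 1  ← one
n=6: ⌈2378/465⌉−⌈2044/465⌉ = 6−5 = 1  ← one
n=7: ⌈2712/465⌉−⌈2378/465⌉ = 6−6 = 0
n=8: ⌈3046/465⌉−⌈2712/465⌉ = 7−6 = 1  ← one
n=9: ⌈3380/465⌉−⌈3046/465⌉ = 8−7 = 1  ← one
n=10: ⌈3714/465⌉−⌈3380/465⌉ = 8−8 = 0
n=11: ⌈4048/465⌉−⌈3714/465⌉ = 9−8 = 1  ← one
positions of the first 8 ones: 1 2 4 5 6 8 9 11

1 2 4 5 6 8 9 11


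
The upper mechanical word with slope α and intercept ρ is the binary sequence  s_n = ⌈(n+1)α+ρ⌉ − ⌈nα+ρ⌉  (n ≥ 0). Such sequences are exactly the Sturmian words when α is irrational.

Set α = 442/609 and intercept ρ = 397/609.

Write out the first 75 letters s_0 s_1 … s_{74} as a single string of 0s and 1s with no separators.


110111011011101101110111011011101110110111011101101110111011011101110110111

n=0: ⌈(1·442+397)/609⌉ − ⌈(0·442+397)/609⌉ = ⌈839/609⌉ − ⌈397/609⌉ = 2 − 1 = 1
n=1: ⌈(2·442+397)/609⌉ − ⌈(1·442+397)/609⌉ = ⌈1281/609⌉ − ⌈839/609⌉ = 3 − 2 = 1
n=2: ⌈(3·442+397)/609⌉ − ⌈(2·442+397)/609⌉ = ⌈1723/609⌉ − ⌈1281/609⌉ = 3 − 3 = 0
n=3: ⌈(4·442+397)/609⌉ − ⌈(3·442+397)/609⌉ = ⌈2165/609⌉ − ⌈1723/609⌉ = 4 − 3 = 1
n=4: ⌈(5·442+397)/609⌉ − ⌈(4·442+397)/609⌉ = ⌈2607/609⌉ − ⌈2165/609⌉ = 5 − 4 = 1
n=5: ⌈(6·442+397)/609⌉ − ⌈(5·442+397)/609⌉ = ⌈3049/609⌉ − ⌈2607/609⌉ = 6 − 5 = 1
n=6: ⌈(7·442+397)/609⌉ − ⌈(6·442+397)/609⌉ = ⌈3491/609⌉ − ⌈3049/609⌉ = 6 − 6 = 0
n=7: ⌈(8·442+397)/609⌉ − ⌈(7·442+397)/609⌉ = ⌈3933/609⌉ − ⌈3491/609⌉ = 7 − 6 = 1
n=8: ⌈(9·442+397)/609⌉ − ⌈(8·442+397)/609⌉ = ⌈4375/609⌉ − ⌈3933/609⌉ = 8 − 7 = 1
n=9: ⌈(10·442+397)/609⌉ − ⌈(9·442+397)/609⌉ = ⌈4817/609⌉ − ⌈4375/609⌉ = 8 − 8 = 0
n=10: ⌈(11·442+397)/609⌉ − ⌈(10·442+397)/609⌉ = ⌈5259/609⌉ − ⌈4817/609⌉ = 9 − 8 = 1
n=11: ⌈(12·442+397)/609⌉ − ⌈(11·442+397)/609⌉ = ⌈5701/609⌉ − ⌈5259/609⌉ = 10 − 9 = 1
n=12: ⌈(13·442+397)/609⌉ − ⌈(12·442+397)/609⌉ = ⌈6143/609⌉ − ⌈5701/609⌉ = 11 − 10 = 1
n=13: ⌈(14·442+397)/609⌉ − ⌈(13·442+397)/609⌉ = ⌈6585/609⌉ − ⌈6143/609⌉ = 11 − 11 = 0
n=14: ⌈(15·442+397)/609⌉ − ⌈(14·442+397)/609⌉ = ⌈7027/609⌉ − ⌈6585/609⌉ = 12 − 11 = 1
n=15: ⌈(16·442+397)/609⌉ − ⌈(15·442+397)/609⌉ = ⌈7469/609⌉ − ⌈7027/609⌉ = 13 − 12 = 1
n=16: ⌈(17·442+397)/609⌉ − ⌈(16·442+397)/609⌉ = ⌈7911/609⌉ − ⌈7469/609⌉ = 13 − 13 = 0
n=17: ⌈(18·442+397)/609⌉ − ⌈(17·442+397)/609⌉ = ⌈8353/609⌉ − ⌈7911/609⌉ = 14 − 13 = 1
n=18: ⌈(19·442+397)/609⌉ − ⌈(18·442+397)/609⌉ = ⌈8795/609⌉ − ⌈8353/609⌉ = 15 − 14 = 1
n=19: ⌈(20·442+397)/609⌉ − ⌈(19·442+397)/609⌉ = ⌈9237/609⌉ − ⌈8795/609⌉ = 16 − 15 = 1
n=20: ⌈(21·442+397)/609⌉ − ⌈(20·442+397)/609⌉ = ⌈9679/609⌉ − ⌈9237/609⌉ = 16 − 16 = 0
n=21: ⌈(22·442+397)/609⌉ − ⌈(21·442+397)/609⌉ = ⌈10121/609⌉ − ⌈9679/609⌉ = 17 − 16 = 1
n=22: ⌈(23·442+397)/609⌉ − ⌈(22·442+397)/609⌉ = ⌈10563/609⌉ − ⌈10121/609⌉ = 18 − 17 = 1
n=23: ⌈(24·442+397)/609⌉ − ⌈(23·442+397)/609⌉ = ⌈11005/609⌉ − ⌈10563/609⌉ = 19 − 18 = 1
n=24: ⌈(25·442+397)/609⌉ − ⌈(24·442+397)/609⌉ = ⌈11447/609⌉ − ⌈11005/609⌉ = 19 − 19 = 0
n=25: ⌈(26·442+397)/609⌉ − ⌈(25·442+397)/609⌉ = ⌈11889/609⌉ − ⌈11447/609⌉ = 20 − 19 = 1
n=26: ⌈(27·442+397)/609⌉ − ⌈(26·442+397)/609⌉ = ⌈12331/609⌉ − ⌈11889/609⌉ = 21 − 20 = 1
n=27: ⌈(28·442+397)/609⌉ − ⌈(27·442+397)/609⌉ = ⌈12773/609⌉ − ⌈12331/609⌉ = 21 − 21 = 0
n=28: ⌈(29·442+397)/609⌉ − ⌈(28·442+397)/609⌉ = ⌈13215/609⌉ − ⌈12773/609⌉ = 22 − 21 = 1
n=29: ⌈(30·442+397)/609⌉ − ⌈(29·442+397)/609⌉ = ⌈13657/609⌉ − ⌈13215/609⌉ = 23 − 22 = 1
n=30: ⌈(31·442+397)/609⌉ − ⌈(30·442+397)/609⌉ = ⌈14099/609⌉ − ⌈13657/609⌉ = 24 − 23 = 1
n=31: ⌈(32·442+397)/609⌉ − ⌈(31·442+397)/609⌉ = ⌈14541/609⌉ − ⌈14099/609⌉ = 24 − 24 = 0
n=32: ⌈(33·442+397)/609⌉ − ⌈(32·442+397)/609⌉ = ⌈14983/609⌉ − ⌈14541/609⌉ = 25 − 24 = 1
n=33: ⌈(34·442+397)/609⌉ − ⌈(33·442+397)/609⌉ = ⌈15425/609⌉ − ⌈14983/609⌉ = 26 − 25 = 1
n=34: ⌈(35·442+397)/609⌉ − ⌈(34·442+397)/609⌉ = ⌈15867/609⌉ − ⌈15425/609⌉ = 27 − 26 = 1
n=35: ⌈(36·442+397)/609⌉ − ⌈(35·442+397)/609⌉ = ⌈16309/609⌉ − ⌈15867/609⌉ = 27 − 27 = 0
n=36: ⌈(37·442+397)/609⌉ − ⌈(36·442+397)/609⌉ = ⌈16751/609⌉ − ⌈16309/609⌉ = 28 − 27 = 1
n=37: ⌈(38·442+397)/609⌉ − ⌈(37·442+397)/609⌉ = ⌈17193/609⌉ − ⌈16751/609⌉ = 29 − 28 = 1
n=38: ⌈(39·442+397)/609⌉ − ⌈(38·442+397)/609⌉ = ⌈17635/609⌉ − ⌈17193/609⌉ = 29 − 29 = 0
n=39: ⌈(40·442+397)/609⌉ − ⌈(39·442+397)/609⌉ = ⌈18077/609⌉ − ⌈17635/609⌉ = 30 − 29 = 1
n=40: ⌈(41·442+397)/609⌉ − ⌈(40·442+397)/609⌉ = ⌈18519/609⌉ − ⌈18077/609⌉ = 31 − 30 = 1
n=41: ⌈(42·442+397)/609⌉ − ⌈(41·442+397)/609⌉ = ⌈18961/609⌉ − ⌈18519/609⌉ = 32 − 31 = 1
n=42: ⌈(43·442+397)/609⌉ − ⌈(42·442+397)/609⌉ = ⌈19403/609⌉ − ⌈18961/609⌉ = 32 − 32 = 0
n=43: ⌈(44·442+397)/609⌉ − ⌈(43·442+397)/609⌉ = ⌈19845/609⌉ − ⌈19403/609⌉ = 33 − 32 = 1
n=44: ⌈(45·442+397)/609⌉ − ⌈(44·442+397)/609⌉ = ⌈20287/609⌉ − ⌈19845/609⌉ = 34 − 33 = 1
n=45: ⌈(46·442+397)/609⌉ − ⌈(45·442+397)/609⌉ = ⌈20729/609⌉ − ⌈20287/609⌉ = 35 − 34 = 1
n=46: ⌈(47·442+397)/609⌉ − ⌈(46·442+397)/609⌉ = ⌈21171/609⌉ − ⌈20729/609⌉ = 35 − 35 = 0
n=47: ⌈(48·442+397)/609⌉ − ⌈(47·442+397)/609⌉ = ⌈21613/609⌉ − ⌈21171/609⌉ = 36 − 35 = 1
n=48: ⌈(49·442+397)/609⌉ − ⌈(48·442+397)/609⌉ = ⌈22055/609⌉ − ⌈21613/609⌉ = 37 − 36 = 1
n=49: ⌈(50·442+397)/609⌉ − ⌈(49·442+397)/609⌉ = ⌈22497/609⌉ − ⌈22055/609⌉ = 37 − 37 = 0
n=50: ⌈(51·442+397)/609⌉ − ⌈(50·442+397)/609⌉ = ⌈22939/609⌉ − ⌈22497/609⌉ = 38 − 37 = 1
n=51: ⌈(52·442+397)/609⌉ − ⌈(51·442+397)/609⌉ = ⌈23381/609⌉ − ⌈22939/609⌉ = 39 − 38 = 1
n=52: ⌈(53·442+397)/609⌉ − ⌈(52·442+397)/609⌉ = ⌈23823/609⌉ − ⌈23381/609⌉ = 40 − 39 = 1
n=53: ⌈(54·442+397)/609⌉ − ⌈(53·442+397)/609⌉ = ⌈24265/609⌉ − ⌈23823/609⌉ = 40 − 40 = 0
n=54: ⌈(55·442+397)/609⌉ − ⌈(54·442+397)/609⌉ = ⌈24707/609⌉ − ⌈24265/609⌉ = 41 − 40 = 1
n=55: ⌈(56·442+397)/609⌉ − ⌈(55·442+397)/609⌉ = ⌈25149/609⌉ − ⌈24707/609⌉ = 42 − 41 = 1
n=56: ⌈(57·442+397)/609⌉ − ⌈(56·442+397)/609⌉ = ⌈25591/609⌉ − ⌈25149/609⌉ = 43 − 42 = 1
n=57: ⌈(58·442+397)/609⌉ − ⌈(57·442+397)/609⌉ = ⌈26033/609⌉ − ⌈25591/609⌉ = 43 − 43 = 0
n=58: ⌈(59·442+397)/609⌉ − ⌈(58·442+397)/609⌉ = ⌈26475/609⌉ − ⌈26033/609⌉ = 44 − 43 = 1
n=59: ⌈(60·442+397)/609⌉ − ⌈(59·442+397)/609⌉ = ⌈26917/609⌉ − ⌈26475/609⌉ = 45 − 44 = 1
n=60: ⌈(61·442+397)/609⌉ − ⌈(60·442+397)/609⌉ = ⌈27359/609⌉ − ⌈26917/609⌉ = 45 − 45 = 0
n=61: ⌈(62·442+397)/609⌉ − ⌈(61·442+397)/609⌉ = ⌈27801/609⌉ − ⌈27359/609⌉ = 46 − 45 = 1
n=62: ⌈(63·442+397)/609⌉ − ⌈(62·442+397)/609⌉ = ⌈28243/609⌉ − ⌈27801/609⌉ = 47 − 46 = 1
n=63: ⌈(64·442+397)/609⌉ − ⌈(63·442+397)/609⌉ = ⌈28685/609⌉ − ⌈28243/609⌉ = 48 − 47 = 1
n=64: ⌈(65·442+397)/609⌉ − ⌈(64·442+397)/609⌉ = ⌈29127/609⌉ − ⌈28685/609⌉ = 48 − 48 = 0
n=65: ⌈(66·442+397)/609⌉ − ⌈(65·442+397)/609⌉ = ⌈29569/609⌉ − ⌈29127/609⌉ = 49 − 48 = 1
n=66: ⌈(67·442+397)/609⌉ − ⌈(66·442+397)/609⌉ = ⌈30011/609⌉ − ⌈29569/609⌉ = 50 − 49 = 1
n=67: ⌈(68·442+397)/609⌉ − ⌈(67·442+397)/609⌉ = ⌈30453/609⌉ − ⌈30011/609⌉ = 51 − 50 = 1
n=68: ⌈(69·442+397)/609⌉ − ⌈(68·442+397)/609⌉ = ⌈30895/609⌉ − ⌈30453/609⌉ = 51 − 51 = 0
n=69: ⌈(70·442+397)/609⌉ − ⌈(69·442+397)/609⌉ = ⌈31337/609⌉ − ⌈30895/609⌉ = 52 − 51 = 1
n=70: ⌈(71·442+397)/609⌉ − ⌈(70·442+397)/609⌉ = ⌈31779/609⌉ − ⌈31337/609⌉ = 53 − 52 = 1
n=71: ⌈(72·442+397)/609⌉ − ⌈(71·442+397)/609⌉ = ⌈32221/609⌉ − ⌈31779/609⌉ = 53 − 53 = 0
n=72: ⌈(73·442+397)/609⌉ − ⌈(72·442+397)/609⌉ = ⌈32663/609⌉ − ⌈32221/609⌉ = 54 − 53 = 1
n=73: ⌈(74·442+397)/609⌉ − ⌈(73·442+397)/609⌉ = ⌈33105/609⌉ − ⌈32663/609⌉ = 55 − 54 = 1
n=74: ⌈(75·442+397)/609⌉ − ⌈(74·442+397)/609⌉ = ⌈33547/609⌉ − ⌈33105/609⌉ = 56 − 55 = 1


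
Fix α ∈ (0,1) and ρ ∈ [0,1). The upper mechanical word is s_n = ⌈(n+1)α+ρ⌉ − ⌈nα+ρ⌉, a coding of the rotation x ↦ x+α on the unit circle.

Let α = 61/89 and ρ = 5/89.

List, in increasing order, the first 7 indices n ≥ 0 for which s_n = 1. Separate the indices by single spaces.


1 2 4 5 7 8 10

n=0: ⌈66/89⌉−⌈5/89⌉ = 1−1 = 0
n=1: ⌈127/89⌉−⌈66/89⌉ = 2−1 = 1  ← one
n=2: ⌈188/89⌉−⌈127/89⌉ = 3−2 = 1  ← one
n=3: ⌈249/89⌉−⌈188/89⌉ = 3−3 = 0
n=4: ⌈310/89⌉−⌈249/89⌉ = 4−3 = 1  ← one
n=5: ⌈371/89⌉−⌈310/89⌉ = 5−4 = 1  ← one
n=6: ⌈432/89⌉−⌈371/89⌉ = 5−5 = 0
n=7: ⌈493/89⌉−⌈432/89⌉ = 6−5 = 1  ← one
n=8: ⌈554/89⌉−⌈493/89⌉ = 7−6 = 1  ← one
n=9: ⌈615/89⌉−⌈554/89⌉ = 7−7 = 0
n=10: ⌈676/89⌉−⌈615/89⌉ = 8−7 = 1  ← one
positions of the first 7 ones: 1 2 4 5 7 8 10


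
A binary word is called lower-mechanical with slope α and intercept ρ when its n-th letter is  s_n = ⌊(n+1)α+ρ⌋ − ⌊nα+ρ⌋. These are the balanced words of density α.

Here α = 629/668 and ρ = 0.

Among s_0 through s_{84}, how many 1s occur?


80

#1s = Σ_{n=0}^{84} s_n = Σ_{n=0}^{84} (⌊(n+1)α+ρ⌋ − ⌊nα+ρ⌋)
the sum telescopes: every ⌊nα+ρ⌋ with 0 < n < 85 appears once with + and once with −, leaving ⌊85α+ρ⌋ − ⌊0·α+ρ⌋
85α + ρ = (85·629) / 668 = 53465/668
ρ = 0/668
⌊53465/668⌋ = 80,  ⌊0/668⌋ = 0
#1s = 80 − 0 = 80


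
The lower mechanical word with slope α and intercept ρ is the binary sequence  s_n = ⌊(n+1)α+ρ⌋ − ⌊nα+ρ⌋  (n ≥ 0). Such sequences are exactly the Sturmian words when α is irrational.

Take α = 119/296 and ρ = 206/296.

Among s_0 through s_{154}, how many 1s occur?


#1s = Σ_{n=0}^{154} s_n = Σ_{n=0}^{154} (⌊(n+1)α+ρ⌋ − ⌊nα+ρ⌋)
the sum telescopes: every ⌊nα+ρ⌋ with 0 < n < 155 appears once with + and once with −, leaving ⌊155α+ρ⌋ − ⌊0·α+ρ⌋
155α + ρ = (155·119 + 206) / 296 = 18651/296
ρ = 206/296
⌊18651/296⌋ = 63,  ⌊206/296⌋ = 0
#1s = 63 − 0 = 63

63


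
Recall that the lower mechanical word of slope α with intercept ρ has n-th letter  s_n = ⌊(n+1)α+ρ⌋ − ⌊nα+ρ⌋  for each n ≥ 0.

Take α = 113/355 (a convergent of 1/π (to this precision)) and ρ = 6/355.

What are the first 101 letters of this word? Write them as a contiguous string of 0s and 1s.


00010010010010010010010001001001001001001001000100100100100100100100010010010010010010010001001001001

n=0: ⌊(1·113+6)/355⌋ − ⌊(0·113+6)/355⌋ = ⌊119/355⌋ − ⌊6/355⌋ = 0 − 0 = 0
n=1: ⌊(2·113+6)/355⌋ − ⌊(1·113+6)/355⌋ = ⌊232/355⌋ − ⌊119/355⌋ = 0 − 0 = 0
n=2: ⌊(3·113+6)/355⌋ − ⌊(2·113+6)/355⌋ = ⌊345/355⌋ − ⌊232/355⌋ = 0 − 0 = 0
n=3: ⌊(4·113+6)/355⌋ − ⌊(3·113+6)/355⌋ = ⌊458/355⌋ − ⌊345/355⌋ = 1 − 0 = 1
n=4: ⌊(5·113+6)/355⌋ − ⌊(4·113+6)/355⌋ = ⌊571/355⌋ − ⌊458/355⌋ = 1 − 1 = 0
n=5: ⌊(6·113+6)/355⌋ − ⌊(5·113+6)/355⌋ = ⌊684/355⌋ − ⌊571/355⌋ = 1 − 1 = 0
n=6: ⌊(7·113+6)/355⌋ − ⌊(6·113+6)/355⌋ = ⌊797/355⌋ − ⌊684/355⌋ = 2 − 1 = 1
n=7: ⌊(8·113+6)/355⌋ − ⌊(7·113+6)/355⌋ = ⌊910/355⌋ − ⌊797/355⌋ = 2 − 2 = 0
n=8: ⌊(9·113+6)/355⌋ − ⌊(8·113+6)/355⌋ = ⌊1023/355⌋ − ⌊910/355⌋ = 2 − 2 = 0
n=9: ⌊(10·113+6)/355⌋ − ⌊(9·113+6)/355⌋ = ⌊1136/355⌋ − ⌊1023/355⌋ = 3 − 2 = 1
n=10: ⌊(11·113+6)/355⌋ − ⌊(10·113+6)/355⌋ = ⌊1249/355⌋ − ⌊1136/355⌋ = 3 − 3 = 0
n=11: ⌊(12·113+6)/355⌋ − ⌊(11·113+6)/355⌋ = ⌊1362/355⌋ − ⌊1249/355⌋ = 3 − 3 = 0
n=12: ⌊(13·113+6)/355⌋ − ⌊(12·113+6)/355⌋ = ⌊1475/355⌋ − ⌊1362/355⌋ = 4 − 3 = 1
n=13: ⌊(14·113+6)/355⌋ − ⌊(13·113+6)/355⌋ = ⌊1588/355⌋ − ⌊1475/355⌋ = 4 − 4 = 0
n=14: ⌊(15·113+6)/355⌋ − ⌊(14·113+6)/355⌋ = ⌊1701/355⌋ − ⌊1588/355⌋ = 4 − 4 = 0
n=15: ⌊(16·113+6)/355⌋ − ⌊(15·113+6)/355⌋ = ⌊1814/355⌋ − ⌊1701/355⌋ = 5 − 4 = 1
n=16: ⌊(17·113+6)/355⌋ − ⌊(16·113+6)/355⌋ = ⌊1927/355⌋ − ⌊1814/355⌋ = 5 − 5 = 0
n=17: ⌊(18·113+6)/355⌋ − ⌊(17·113+6)/355⌋ = ⌊2040/355⌋ − ⌊1927/355⌋ = 5 − 5 = 0
n=18: ⌊(19·113+6)/355⌋ − ⌊(18·113+6)/355⌋ = ⌊2153/355⌋ − ⌊2040/355⌋ = 6 − 5 = 1
n=19: ⌊(20·113+6)/355⌋ − ⌊(19·113+6)/355⌋ = ⌊2266/355⌋ − ⌊2153/355⌋ = 6 − 6 = 0
n=20: ⌊(21·113+6)/355⌋ − ⌊(20·113+6)/355⌋ = ⌊2379/355⌋ − ⌊2266/355⌋ = 6 − 6 = 0
n=21: ⌊(22·113+6)/355⌋ − ⌊(21·113+6)/355⌋ = ⌊2492/355⌋ − ⌊2379/355⌋ = 7 − 6 = 1
n=22: ⌊(23·113+6)/355⌋ − ⌊(22·113+6)/355⌋ = ⌊2605/355⌋ − ⌊2492/355⌋ = 7 − 7 = 0
n=23: ⌊(24·113+6)/355⌋ − ⌊(23·113+6)/355⌋ = ⌊2718/355⌋ − ⌊2605/355⌋ = 7 − 7 = 0
n=24: ⌊(25·113+6)/355⌋ − ⌊(24·113+6)/355⌋ = ⌊2831/355⌋ − ⌊2718/355⌋ = 7 − 7 = 0
n=25: ⌊(26·113+6)/355⌋ − ⌊(25·113+6)/355⌋ = ⌊2944/355⌋ − ⌊2831/355⌋ = 8 − 7 = 1
n=26: ⌊(27·113+6)/355⌋ − ⌊(26·113+6)/355⌋ = ⌊3057/355⌋ − ⌊2944/355⌋ = 8 − 8 = 0
n=27: ⌊(28·113+6)/355⌋ − ⌊(27·113+6)/355⌋ = ⌊3170/355⌋ − ⌊3057/355⌋ = 8 − 8 = 0
n=28: ⌊(29·113+6)/355⌋ − ⌊(28·113+6)/355⌋ = ⌊3283/355⌋ − ⌊3170/355⌋ = 9 − 8 = 1
n=29: ⌊(30·113+6)/355⌋ − ⌊(29·113+6)/355⌋ = ⌊3396/355⌋ − ⌊3283/355⌋ = 9 − 9 = 0
n=30: ⌊(31·113+6)/355⌋ − ⌊(30·113+6)/355⌋ = ⌊3509/355⌋ − ⌊3396/355⌋ = 9 − 9 = 0
n=31: ⌊(32·113+6)/355⌋ − ⌊(31·113+6)/355⌋ = ⌊3622/355⌋ − ⌊3509/355⌋ = 10 − 9 = 1
n=32: ⌊(33·113+6)/355⌋ − ⌊(32·113+6)/355⌋ = ⌊3735/355⌋ − ⌊3622/355⌋ = 10 − 10 = 0
n=33: ⌊(34·113+6)/355⌋ − ⌊(33·113+6)/355⌋ = ⌊3848/355⌋ − ⌊3735/355⌋ = 10 − 10 = 0
n=34: ⌊(35·113+6)/355⌋ − ⌊(34·113+6)/355⌋ = ⌊3961/355⌋ − ⌊3848/355⌋ = 11 − 10 = 1
n=35: ⌊(36·113+6)/355⌋ − ⌊(35·113+6)/355⌋ = ⌊4074/355⌋ − ⌊3961/355⌋ = 11 − 11 = 0
n=36: ⌊(37·113+6)/355⌋ − ⌊(36·113+6)/355⌋ = ⌊4187/355⌋ − ⌊4074/355⌋ = 11 − 11 = 0
n=37: ⌊(38·113+6)/355⌋ − ⌊(37·113+6)/355⌋ = ⌊4300/355⌋ − ⌊4187/355⌋ = 12 − 11 = 1
n=38: ⌊(39·113+6)/355⌋ − ⌊(38·113+6)/355⌋ = ⌊4413/355⌋ − ⌊4300/355⌋ = 12 − 12 = 0
n=39: ⌊(40·113+6)/355⌋ − ⌊(39·113+6)/355⌋ = ⌊4526/355⌋ − ⌊4413/355⌋ = 12 − 12 = 0
n=40: ⌊(41·113+6)/355⌋ − ⌊(40·113+6)/355⌋ = ⌊4639/355⌋ − ⌊4526/355⌋ = 13 − 12 = 1
n=41: ⌊(42·113+6)/355⌋ − ⌊(41·113+6)/355⌋ = ⌊4752/355⌋ − ⌊4639/355⌋ = 13 − 13 = 0
n=42: ⌊(43·113+6)/355⌋ − ⌊(42·113+6)/355⌋ = ⌊4865/355⌋ − ⌊4752/355⌋ = 13 − 13 = 0
n=43: ⌊(44·113+6)/355⌋ − ⌊(43·113+6)/355⌋ = ⌊4978/355⌋ − ⌊4865/355⌋ = 14 − 13 = 1
n=44: ⌊(45·113+6)/355⌋ − ⌊(44·113+6)/355⌋ = ⌊5091/355⌋ − ⌊4978/355⌋ = 14 − 14 = 0
n=45: ⌊(46·113+6)/355⌋ − ⌊(45·113+6)/355⌋ = ⌊5204/355⌋ − ⌊5091/355⌋ = 14 − 14 = 0
n=46: ⌊(47·113+6)/355⌋ − ⌊(46·113+6)/355⌋ = ⌊5317/355⌋ − ⌊5204/355⌋ = 14 − 14 = 0
n=47: ⌊(48·113+6)/355⌋ − ⌊(47·113+6)/355⌋ = ⌊5430/355⌋ − ⌊5317/355⌋ = 15 − 14 = 1
n=48: ⌊(49·113+6)/355⌋ − ⌊(48·113+6)/355⌋ = ⌊5543/355⌋ − ⌊5430/355⌋ = 15 − 15 = 0
n=49: ⌊(50·113+6)/355⌋ − ⌊(49·113+6)/355⌋ = ⌊5656/355⌋ − ⌊5543/355⌋ = 15 − 15 = 0
n=50: ⌊(51·113+6)/355⌋ − ⌊(50·113+6)/355⌋ = ⌊5769/355⌋ − ⌊5656/355⌋ = 16 − 15 = 1
n=51: ⌊(52·113+6)/355⌋ − ⌊(51·113+6)/355⌋ = ⌊5882/355⌋ − ⌊5769/355⌋ = 16 − 16 = 0
n=52: ⌊(53·113+6)/355⌋ − ⌊(52·113+6)/355⌋ = ⌊5995/355⌋ − ⌊5882/355⌋ = 16 − 16 = 0
n=53: ⌊(54·113+6)/355⌋ − ⌊(53·113+6)/355⌋ = ⌊6108/355⌋ − ⌊5995/355⌋ = 17 − 16 = 1
n=54: ⌊(55·113+6)/355⌋ − ⌊(54·113+6)/355⌋ = ⌊6221/355⌋ − ⌊6108/355⌋ = 17 − 17 = 0
n=55: ⌊(56·113+6)/355⌋ − ⌊(55·113+6)/355⌋ = ⌊6334/355⌋ − ⌊6221/355⌋ = 17 − 17 = 0
n=56: ⌊(57·113+6)/355⌋ − ⌊(56·113+6)/355⌋ = ⌊6447/355⌋ − ⌊6334/355⌋ = 18 − 17 = 1
n=57: ⌊(58·113+6)/355⌋ − ⌊(57·113+6)/355⌋ = ⌊6560/355⌋ − ⌊6447/355⌋ = 18 − 18 = 0
n=58: ⌊(59·113+6)/355⌋ − ⌊(58·113+6)/355⌋ = ⌊6673/355⌋ − ⌊6560/355⌋ = 18 − 18 = 0
n=59: ⌊(60·113+6)/355⌋ − ⌊(59·113+6)/355⌋ = ⌊6786/355⌋ − ⌊6673/355⌋ = 19 − 18 = 1
n=60: ⌊(61·113+6)/355⌋ − ⌊(60·113+6)/355⌋ = ⌊6899/355⌋ − ⌊6786/355⌋ = 19 − 19 = 0
n=61: ⌊(62·113+6)/355⌋ − ⌊(61·113+6)/355⌋ = ⌊7012/355⌋ − ⌊6899/355⌋ = 19 − 19 = 0
n=62: ⌊(63·113+6)/355⌋ − ⌊(62·113+6)/355⌋ = ⌊7125/355⌋ − ⌊7012/355⌋ = 20 − 19 = 1
n=63: ⌊(64·113+6)/355⌋ − ⌊(63·113+6)/355⌋ = ⌊7238/355⌋ − ⌊7125/355⌋ = 20 − 20 = 0
n=64: ⌊(65·113+6)/355⌋ − ⌊(64·113+6)/355⌋ = ⌊7351/355⌋ − ⌊7238/355⌋ = 20 − 20 = 0
n=65: ⌊(66·113+6)/355⌋ − ⌊(65·113+6)/355⌋ = ⌊7464/355⌋ − ⌊7351/355⌋ = 21 − 20 = 1
n=66: ⌊(67·113+6)/355⌋ − ⌊(66·113+6)/355⌋ = ⌊7577/355⌋ − ⌊7464/355⌋ = 21 − 21 = 0
n=67: ⌊(68·113+6)/355⌋ − ⌊(67·113+6)/355⌋ = ⌊7690/355⌋ − ⌊7577/355⌋ = 21 − 21 = 0
n=68: ⌊(69·113+6)/355⌋ − ⌊(68·113+6)/355⌋ = ⌊7803/355⌋ − ⌊7690/355⌋ = 21 − 21 = 0
n=69: ⌊(70·113+6)/355⌋ − ⌊(69·113+6)/355⌋ = ⌊7916/355⌋ − ⌊7803/355⌋ = 22 − 21 = 1
n=70: ⌊(71·113+6)/355⌋ − ⌊(70·113+6)/355⌋ = ⌊8029/355⌋ − ⌊7916/355⌋ = 22 − 22 = 0
n=71: ⌊(72·113+6)/355⌋ − ⌊(71·113+6)/355⌋ = ⌊8142/355⌋ − ⌊8029/355⌋ = 22 − 22 = 0
n=72: ⌊(73·113+6)/355⌋ − ⌊(72·113+6)/355⌋ = ⌊8255/355⌋ − ⌊8142/355⌋ = 23 − 22 = 1
n=73: ⌊(74·113+6)/355⌋ − ⌊(73·113+6)/355⌋ = ⌊8368/355⌋ − ⌊8255/355⌋ = 23 − 23 = 0
n=74: ⌊(75·113+6)/355⌋ − ⌊(74·113+6)/355⌋ = ⌊8481/355⌋ − ⌊8368/355⌋ = 23 − 23 = 0
n=75: ⌊(76·113+6)/355⌋ − ⌊(75·113+6)/355⌋ = ⌊8594/355⌋ − ⌊8481/355⌋ = 24 − 23 = 1
n=76: ⌊(77·113+6)/355⌋ − ⌊(76·113+6)/355⌋ = ⌊8707/355⌋ − ⌊8594/355⌋ = 24 − 24 = 0
n=77: ⌊(78·113+6)/355⌋ − ⌊(77·113+6)/355⌋ = ⌊8820/355⌋ − ⌊8707/355⌋ = 24 − 24 = 0
n=78: ⌊(79·113+6)/355⌋ − ⌊(78·113+6)/355⌋ = ⌊8933/355⌋ − ⌊8820/355⌋ = 25 − 24 = 1
n=79: ⌊(80·113+6)/355⌋ − ⌊(79·113+6)/355⌋ = ⌊9046/355⌋ − ⌊8933/355⌋ = 25 − 25 = 0
n=80: ⌊(81·113+6)/355⌋ − ⌊(80·113+6)/355⌋ = ⌊9159/355⌋ − ⌊9046/355⌋ = 25 − 25 = 0
n=81: ⌊(82·113+6)/355⌋ − ⌊(81·113+6)/355⌋ = ⌊9272/355⌋ − ⌊9159/355⌋ = 26 − 25 = 1
n=82: ⌊(83·113+6)/355⌋ − ⌊(82·113+6)/355⌋ = ⌊9385/355⌋ − ⌊9272/355⌋ = 26 − 26 = 0
n=83: ⌊(84·113+6)/355⌋ − ⌊(83·113+6)/355⌋ = ⌊9498/355⌋ − ⌊9385/355⌋ = 26 − 26 = 0
n=84: ⌊(85·113+6)/355⌋ − ⌊(84·113+6)/355⌋ = ⌊9611/355⌋ − ⌊9498/355⌋ = 27 − 26 = 1
n=85: ⌊(86·113+6)/355⌋ − ⌊(85·113+6)/355⌋ = ⌊9724/355⌋ − ⌊9611/355⌋ = 27 − 27 = 0
n=86: ⌊(87·113+6)/355⌋ − ⌊(86·113+6)/355⌋ = ⌊9837/355⌋ − ⌊9724/355⌋ = 27 − 27 = 0
n=87: ⌊(88·113+6)/355⌋ − ⌊(87·113+6)/355⌋ = ⌊9950/355⌋ − ⌊9837/355⌋ = 28 − 27 = 1
n=88: ⌊(89·113+6)/355⌋ − ⌊(88·113+6)/355⌋ = ⌊10063/355⌋ − ⌊9950/355⌋ = 28 − 28 = 0
n=89: ⌊(90·113+6)/355⌋ − ⌊(89·113+6)/355⌋ = ⌊10176/355⌋ − ⌊10063/355⌋ = 28 − 28 = 0
n=90: ⌊(91·113+6)/355⌋ − ⌊(90·113+6)/355⌋ = ⌊10289/355⌋ − ⌊10176/355⌋ = 28 − 28 = 0
n=91: ⌊(92·113+6)/355⌋ − ⌊(91·113+6)/355⌋ = ⌊10402/355⌋ − ⌊10289/355⌋ = 29 − 28 = 1
n=92: ⌊(93·113+6)/355⌋ − ⌊(92·113+6)/355⌋ = ⌊10515/355⌋ − ⌊10402/355⌋ = 29 − 29 = 0
n=93: ⌊(94·113+6)/355⌋ − ⌊(93·113+6)/355⌋ = ⌊10628/355⌋ − ⌊10515/355⌋ = 29 − 29 = 0
n=94: ⌊(95·113+6)/355⌋ − ⌊(94·113+6)/355⌋ = ⌊10741/355⌋ − ⌊10628/355⌋ = 30 − 29 = 1
n=95: ⌊(96·113+6)/355⌋ − ⌊(95·113+6)/355⌋ = ⌊10854/355⌋ − ⌊10741/355⌋ = 30 − 30 = 0
n=96: ⌊(97·113+6)/355⌋ − ⌊(96·113+6)/355⌋ = ⌊10967/355⌋ − ⌊10854/355⌋ = 30 − 30 = 0
n=97: ⌊(98·113+6)/355⌋ − ⌊(97·113+6)/355⌋ = ⌊11080/355⌋ − ⌊10967/355⌋ = 31 − 30 = 1
n=98: ⌊(99·113+6)/355⌋ − ⌊(98·113+6)/355⌋ = ⌊11193/355⌋ − ⌊11080/355⌋ = 31 − 31 = 0
n=99: ⌊(100·113+6)/355⌋ − ⌊(99·113+6)/355⌋ = ⌊11306/355⌋ − ⌊11193/355⌋ = 31 − 31 = 0
n=100: ⌊(101·113+6)/355⌋ − ⌊(100·113+6)/355⌋ = ⌊11419/355⌋ − ⌊11306/355⌋ = 32 − 31 = 1
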